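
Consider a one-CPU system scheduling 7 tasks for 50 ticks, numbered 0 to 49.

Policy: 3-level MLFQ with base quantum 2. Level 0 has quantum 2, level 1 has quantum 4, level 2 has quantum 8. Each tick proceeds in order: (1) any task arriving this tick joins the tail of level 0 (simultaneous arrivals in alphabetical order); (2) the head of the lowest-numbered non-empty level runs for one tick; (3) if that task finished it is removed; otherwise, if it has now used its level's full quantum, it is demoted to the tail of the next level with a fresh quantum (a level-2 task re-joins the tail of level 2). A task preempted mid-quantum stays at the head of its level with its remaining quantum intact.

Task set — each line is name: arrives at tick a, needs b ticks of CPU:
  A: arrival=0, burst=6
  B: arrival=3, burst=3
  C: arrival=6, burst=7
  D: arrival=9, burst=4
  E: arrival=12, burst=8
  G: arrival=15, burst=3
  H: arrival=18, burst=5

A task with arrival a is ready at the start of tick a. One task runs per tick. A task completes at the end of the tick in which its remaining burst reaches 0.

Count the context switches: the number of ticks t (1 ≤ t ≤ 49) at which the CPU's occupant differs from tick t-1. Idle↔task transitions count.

context switches = 19

t=0: L0/L1/L2 = A/-/- → run A
t=1: L0/L1/L2 = A/-/- → run A
t=2: L0/L1/L2 = -/A/- → run A
t=3: L0/L1/L2 = B/A/- → run B
t=4: L0/L1/L2 = B/A/- → run B
t=5: L0/L1/L2 = -/AB/- → run A
t=6: L0/L1/L2 = C/AB/- → run C
t=7: L0/L1/L2 = C/AB/- → run C
t=8: L0/L1/L2 = -/ABC/- → run A
t=9: L0/L1/L2 = D/ABC/- → run D
t=10: L0/L1/L2 = D/ABC/- → run D
t=11: L0/L1/L2 = -/ABCD/- → run A
t=12: L0/L1/L2 = E/BCD/- → run E
t=13: L0/L1/L2 = E/BCD/- → run E
t=14: L0/L1/L2 = -/BCDE/- → run B
t=15: L0/L1/L2 = G/CDE/- → run G
t=16: L0/L1/L2 = G/CDE/- → run G
t=17: L0/L1/L2 = -/CDEG/- → run C
t=18: L0/L1/L2 = H/CDEG/- → run H
t=19: L0/L1/L2 = H/CDEG/- → run H
t=20: L0/L1/L2 = -/CDEGH/- → run C
t=21: L0/L1/L2 = -/CDEGH/- → run C
t=22: L0/L1/L2 = -/CDEGH/- → run C
t=23: L0/L1/L2 = -/DEGH/C → run D
t=24: L0/L1/L2 = -/DEGH/C → run D
t=25: L0/L1/L2 = -/EGH/C → run E
t=26: L0/L1/L2 = -/EGH/C → run E
t=27: L0/L1/L2 = -/EGH/C → run E
t=28: L0/L1/L2 = -/EGH/C → run E
t=29: L0/L1/L2 = -/GH/CE → run G
t=30: L0/L1/L2 = -/H/CE → run H
t=31: L0/L1/L2 = -/H/CE → run H
t=32: L0/L1/L2 = -/H/CE → run H
t=33: L0/L1/L2 = -/-/CE → run C
t=34: L0/L1/L2 = -/-/E → run E
t=35: L0/L1/L2 = -/-/E → run E
t=36: (idle)
t=37: (idle)
t=38: (idle)
t=39: (idle)
t=40: (idle)
t=41: (idle)
t=42: (idle)
t=43: (idle)
t=44: (idle)
t=45: (idle)
t=46: (idle)
t=47: (idle)
t=48: (idle)
t=49: (idle)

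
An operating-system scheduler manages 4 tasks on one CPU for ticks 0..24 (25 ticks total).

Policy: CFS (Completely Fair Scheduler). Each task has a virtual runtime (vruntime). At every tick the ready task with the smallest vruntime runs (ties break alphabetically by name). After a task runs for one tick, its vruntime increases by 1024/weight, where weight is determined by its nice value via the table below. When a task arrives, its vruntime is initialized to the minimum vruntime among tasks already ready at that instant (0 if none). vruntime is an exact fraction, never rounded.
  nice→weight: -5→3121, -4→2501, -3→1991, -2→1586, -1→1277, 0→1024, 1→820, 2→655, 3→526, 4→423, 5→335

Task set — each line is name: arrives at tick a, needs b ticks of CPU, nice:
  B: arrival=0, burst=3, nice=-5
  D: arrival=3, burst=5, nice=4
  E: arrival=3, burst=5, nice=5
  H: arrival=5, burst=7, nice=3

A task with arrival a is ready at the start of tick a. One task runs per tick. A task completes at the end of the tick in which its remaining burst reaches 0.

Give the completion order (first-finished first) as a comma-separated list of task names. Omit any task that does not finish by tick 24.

completion order = B, D, E, H

t=0: vr[B=0] → run B
t=1: vr[B=1024/3121] → run B
t=2: vr[B=2048/3121] → run B
t=3: vr[D=0 E=0] → run D
t=4: vr[D=1024/423 E=0] → run E
t=5: vr[D=1024/423 E=1024/335 H=1024/423] → run D
t=6: vr[D=2048/423 E=1024/335 H=1024/423] → run H
t=7: vr[D=2048/423 E=1024/335 H=485888/111249] → run E
t=8: vr[D=2048/423 E=2048/335 H=485888/111249] → run H
t=9: vr[D=2048/423 E=2048/335 H=702464/111249] → run D
t=10: vr[D=1024/141 E=2048/335 H=702464/111249] → run E
t=11: vr[D=1024/141 E=3072/335 H=702464/111249] → run H
t=12: vr[D=1024/141 E=3072/335 H=919040/111249] → run D
t=13: vr[D=4096/423 E=3072/335 H=919040/111249] → run H
t=14: vr[D=4096/423 E=3072/335 H=1135616/111249] → run E
t=15: vr[D=4096/423 E=4096/335 H=1135616/111249] → run D
t=16: vr[E=4096/335 H=1135616/111249] → run H
t=17: vr[E=4096/335 H=1352192/111249] → run H
t=18: vr[E=4096/335 H=1568768/111249] → run E
t=19: vr[H=1568768/111249] → run H
t=20: (idle)
t=21: (idle)
t=22: (idle)
t=23: (idle)
t=24: (idle)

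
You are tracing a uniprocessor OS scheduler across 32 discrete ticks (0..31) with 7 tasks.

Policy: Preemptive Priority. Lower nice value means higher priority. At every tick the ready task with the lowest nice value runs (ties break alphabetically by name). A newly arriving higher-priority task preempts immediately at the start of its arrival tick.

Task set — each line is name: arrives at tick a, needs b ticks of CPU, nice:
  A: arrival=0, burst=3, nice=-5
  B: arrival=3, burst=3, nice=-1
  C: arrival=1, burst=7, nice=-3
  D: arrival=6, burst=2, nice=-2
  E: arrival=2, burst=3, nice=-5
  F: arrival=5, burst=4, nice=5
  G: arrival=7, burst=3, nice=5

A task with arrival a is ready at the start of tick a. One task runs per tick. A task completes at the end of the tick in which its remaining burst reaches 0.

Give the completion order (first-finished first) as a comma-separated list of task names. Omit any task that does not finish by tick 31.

t=0: ready={A} → run A
t=1: ready={A,C} → run A
t=2: ready={A,C,E} → run A
t=3: ready={B,C,E} → run E
t=4: ready={B,C,E} → run E
t=5: ready={B,C,E,F} → run E
t=6: ready={B,C,D,F} → run C
t=7: ready={B,C,D,F,G} → run C
t=8: ready={B,C,D,F,G} → run C
t=9: ready={B,C,D,F,G} → run C
t=10: ready={B,C,D,F,G} → run C
t=11: ready={B,C,D,F,G} → run C
t=12: ready={B,C,D,F,G} → run C
t=13: ready={B,D,F,G} → run D
t=14: ready={B,D,F,G} → run D
t=15: ready={B,F,G} → run B
t=16: ready={B,F,G} → run B
t=17: ready={B,F,G} → run B
t=18: ready={F,G} → run F
t=19: ready={F,G} → run F
t=20: ready={F,G} → run F
t=21: ready={F,G} → run F
t=22: ready={G} → run G
t=23: ready={G} → run G
t=24: ready={G} → run G
t=25: (idle)
t=26: (idle)
t=27: (idle)
t=28: (idle)
t=29: (idle)
t=30: (idle)
t=31: (idle)

completion order = A, E, C, D, B, F, G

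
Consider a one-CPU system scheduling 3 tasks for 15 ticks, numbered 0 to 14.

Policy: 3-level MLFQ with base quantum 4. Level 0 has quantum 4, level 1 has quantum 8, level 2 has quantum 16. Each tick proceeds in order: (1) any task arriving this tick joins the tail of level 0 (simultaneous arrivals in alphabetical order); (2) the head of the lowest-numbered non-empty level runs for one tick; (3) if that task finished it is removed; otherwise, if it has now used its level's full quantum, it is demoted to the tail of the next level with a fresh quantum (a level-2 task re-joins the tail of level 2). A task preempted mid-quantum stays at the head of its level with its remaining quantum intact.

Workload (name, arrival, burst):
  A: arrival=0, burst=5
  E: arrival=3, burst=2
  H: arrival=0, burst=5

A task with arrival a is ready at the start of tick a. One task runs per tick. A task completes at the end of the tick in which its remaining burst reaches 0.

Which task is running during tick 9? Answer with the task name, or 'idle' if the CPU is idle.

t=0: L0/L1/L2 = AH/-/- → run A
t=1: L0/L1/L2 = AH/-/- → run A
t=2: L0/L1/L2 = AH/-/- → run A
t=3: L0/L1/L2 = AHE/-/- → run A
t=4: L0/L1/L2 = HE/A/- → run H
t=5: L0/L1/L2 = HE/A/- → run H
t=6: L0/L1/L2 = HE/A/- → run H
t=7: L0/L1/L2 = HE/A/- → run H
t=8: L0/L1/L2 = E/AH/- → run E
t=9: L0/L1/L2 = E/AH/- → run E
t=10: L0/L1/L2 = -/AH/- → run A
t=11: L0/L1/L2 = -/H/- → run H
t=12: (idle)
t=13: (idle)
t=14: (idle)

running at tick 9 = E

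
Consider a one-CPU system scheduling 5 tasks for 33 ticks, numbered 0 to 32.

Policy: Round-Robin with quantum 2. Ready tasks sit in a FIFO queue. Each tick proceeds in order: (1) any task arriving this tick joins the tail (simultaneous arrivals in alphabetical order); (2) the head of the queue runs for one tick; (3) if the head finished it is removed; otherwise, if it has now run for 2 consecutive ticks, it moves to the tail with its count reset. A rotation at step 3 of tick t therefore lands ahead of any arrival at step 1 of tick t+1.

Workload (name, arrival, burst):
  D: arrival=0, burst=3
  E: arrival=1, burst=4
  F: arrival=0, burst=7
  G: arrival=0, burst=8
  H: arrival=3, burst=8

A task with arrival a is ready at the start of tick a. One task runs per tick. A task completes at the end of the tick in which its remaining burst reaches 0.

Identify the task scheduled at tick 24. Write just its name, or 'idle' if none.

running at tick 24 = H

t=0: queue=[D,F,G] q_used=0 → run D
t=1: queue=[D,F,G,E] q_used=1 → run D
t=2: queue=[F,G,E,D] q_used=0 → run F
t=3: queue=[F,G,E,D,H] q_used=1 → run F
t=4: queue=[G,E,D,H,F] q_used=0 → run G
t=5: queue=[G,E,D,H,F] q_used=1 → run G
t=6: queue=[E,D,H,F,G] q_used=0 → run E
t=7: queue=[E,D,H,F,G] q_used=1 → run E
t=8: queue=[D,H,F,G,E] q_used=0 → run D
t=9: queue=[H,F,G,E] q_used=0 → run H
t=10: queue=[H,F,G,E] q_used=1 → run H
t=11: queue=[F,G,E,H] q_used=0 → run F
t=12: queue=[F,G,E,H] q_used=1 → run F
t=13: queue=[G,E,H,F] q_used=0 → run G
t=14: queue=[G,E,H,F] q_used=1 → run G
t=15: queue=[E,H,F,G] q_used=0 → run E
t=16: queue=[E,H,F,G] q_used=1 → run E
t=17: queue=[H,F,G] q_used=0 → run H
t=18: queue=[H,F,G] q_used=1 → run H
t=19: queue=[F,G,H] q_used=0 → run F
t=20: queue=[F,G,H] q_used=1 → run F
t=21: queue=[G,H,F] q_used=0 → run G
t=22: queue=[G,H,F] q_used=1 → run G
t=23: queue=[H,F,G] q_used=0 → run H
t=24: queue=[H,F,G] q_used=1 → run H
t=25: queue=[F,G,H] q_used=0 → run F
t=26: queue=[G,H] q_used=0 → run G
t=27: queue=[G,H] q_used=1 → run G
t=28: queue=[H] q_used=0 → run H
t=29: queue=[H] q_used=1 → run H
t=30: (idle)
t=31: (idle)
t=32: (idle)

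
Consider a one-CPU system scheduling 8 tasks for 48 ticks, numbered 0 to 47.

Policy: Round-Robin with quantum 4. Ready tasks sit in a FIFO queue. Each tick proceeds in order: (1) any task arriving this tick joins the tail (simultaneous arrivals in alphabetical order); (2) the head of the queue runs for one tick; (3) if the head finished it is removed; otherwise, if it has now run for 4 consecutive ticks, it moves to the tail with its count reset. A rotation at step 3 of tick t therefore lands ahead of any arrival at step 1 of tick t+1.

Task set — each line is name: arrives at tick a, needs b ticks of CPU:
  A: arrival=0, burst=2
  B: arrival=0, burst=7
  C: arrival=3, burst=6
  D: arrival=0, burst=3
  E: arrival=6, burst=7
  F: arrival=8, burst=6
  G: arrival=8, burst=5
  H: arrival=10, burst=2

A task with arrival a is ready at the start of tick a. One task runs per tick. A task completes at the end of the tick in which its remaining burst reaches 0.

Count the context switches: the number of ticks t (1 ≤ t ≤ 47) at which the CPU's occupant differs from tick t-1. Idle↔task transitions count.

context switches = 13

t=0: queue=[A,B,D] q_used=0 → run A
t=1: queue=[A,B,D] q_used=1 → run A
t=2: queue=[B,D] q_used=0 → run B
t=3: queue=[B,D,C] q_used=1 → run B
t=4: queue=[B,D,C] q_used=2 → run B
t=5: queue=[B,D,C] q_used=3 → run B
t=6: queue=[D,C,B,E] q_used=0 → run D
t=7: queue=[D,C,B,E] q_used=1 → run D
t=8: queue=[D,C,B,E,F,G] q_used=2 → run D
t=9: queue=[C,B,E,F,G] q_used=0 → run C
t=10: queue=[C,B,E,F,G,H] q_used=1 → run C
t=11: queue=[C,B,E,F,G,H] q_used=2 → run C
t=12: queue=[C,B,E,F,G,H] q_used=3 → run C
t=13: queue=[B,E,F,G,H,C] q_used=0 → run B
t=14: queue=[B,E,F,G,H,C] q_used=1 → run B
t=15: queue=[B,E,F,G,H,C] q_used=2 → run B
t=16: queue=[E,F,G,H,C] q_used=0 → run E
t=17: queue=[E,F,G,H,C] q_used=1 → run E
t=18: queue=[E,F,G,H,C] q_used=2 → run E
t=19: queue=[E,F,G,H,C] q_used=3 → run E
t=20: queue=[F,G,H,C,E] q_used=0 → run F
t=21: queue=[F,G,H,C,E] q_used=1 → run F
t=22: queue=[F,G,H,C,E] q_used=2 → run F
t=23: queue=[F,G,H,C,E] q_used=3 → run F
t=24: queue=[G,H,C,E,F] q_used=0 → run G
t=25: queue=[G,H,C,E,F] q_used=1 → run G
t=26: queue=[G,H,C,E,F] q_used=2 → run G
t=27: queue=[G,H,C,E,F] q_used=3 → run G
t=28: queue=[H,C,E,F,G] q_used=0 → run H
t=29: queue=[H,C,E,F,G] q_used=1 → run H
t=30: queue=[C,E,F,G] q_used=0 → run C
t=31: queue=[C,E,F,G] q_used=1 → run C
t=32: queue=[E,F,G] q_used=0 → run E
t=33: queue=[E,F,G] q_used=1 → run E
t=34: queue=[E,F,G] q_used=2 → run E
t=35: queue=[F,G] q_used=0 → run F
t=36: queue=[F,G] q_used=1 → run F
t=37: queue=[G] q_used=0 → run G
t=38: (idle)
t=39: (idle)
t=40: (idle)
t=41: (idle)
t=42: (idle)
t=43: (idle)
t=44: (idle)
t=45: (idle)
t=46: (idle)
t=47: (idle)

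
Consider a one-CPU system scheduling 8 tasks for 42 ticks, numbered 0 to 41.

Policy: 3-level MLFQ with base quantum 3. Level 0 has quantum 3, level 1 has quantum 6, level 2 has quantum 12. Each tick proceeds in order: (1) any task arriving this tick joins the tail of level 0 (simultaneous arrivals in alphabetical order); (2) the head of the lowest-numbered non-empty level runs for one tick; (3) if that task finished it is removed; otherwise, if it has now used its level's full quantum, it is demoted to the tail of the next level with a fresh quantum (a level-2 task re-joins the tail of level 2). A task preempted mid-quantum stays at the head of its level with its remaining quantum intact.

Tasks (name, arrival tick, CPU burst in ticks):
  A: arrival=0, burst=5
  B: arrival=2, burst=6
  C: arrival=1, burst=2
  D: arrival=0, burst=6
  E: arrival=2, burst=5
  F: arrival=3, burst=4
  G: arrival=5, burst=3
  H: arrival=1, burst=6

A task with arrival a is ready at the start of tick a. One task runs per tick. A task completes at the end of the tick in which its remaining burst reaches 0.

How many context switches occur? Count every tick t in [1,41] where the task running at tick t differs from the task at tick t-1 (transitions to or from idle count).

t=0: L0/L1/L2 = AD/-/- → run A
t=1: L0/L1/L2 = ADCH/-/- → run A
t=2: L0/L1/L2 = ADCHBE/-/- → run A
t=3: L0/L1/L2 = DCHBEF/A/- → run D
t=4: L0/L1/L2 = DCHBEF/A/- → run D
t=5: L0/L1/L2 = DCHBEFG/A/- → run D
t=6: L0/L1/L2 = CHBEFG/AD/- → run C
t=7: L0/L1/L2 = CHBEFG/AD/- → run C
t=8: L0/L1/L2 = HBEFG/AD/- → run H
t=9: L0/L1/L2 = HBEFG/AD/- → run H
t=10: L0/L1/L2 = HBEFG/AD/- → run H
t=11: L0/L1/L2 = BEFG/ADH/- → run B
t=12: L0/L1/L2 = BEFG/ADH/- → run B
t=13: L0/L1/L2 = BEFG/ADH/- → run B
t=14: L0/L1/L2 = EFG/ADHB/- → run E
t=15: L0/L1/L2 = EFG/ADHB/- → run E
t=16: L0/L1/L2 = EFG/ADHB/- → run E
t=17: L0/L1/L2 = FG/ADHBE/- → run F
t=18: L0/L1/L2 = FG/ADHBE/- → run F
t=19: L0/L1/L2 = FG/ADHBE/- → run F
t=20: L0/L1/L2 = G/ADHBEF/- → run G
t=21: L0/L1/L2 = G/ADHBEF/- → run G
t=22: L0/L1/L2 = G/ADHBEF/- → run G
t=23: L0/L1/L2 = -/ADHBEF/- → run A
t=24: L0/L1/L2 = -/ADHBEF/- → run A
t=25: L0/L1/L2 = -/DHBEF/- → run D
t=26: L0/L1/L2 = -/DHBEF/- → run D
t=27: L0/L1/L2 = -/DHBEF/- → run D
t=28: L0/L1/L2 = -/HBEF/- → run H
t=29: L0/L1/L2 = -/HBEF/- → run H
t=30: L0/L1/L2 = -/HBEF/- → run H
t=31: L0/L1/L2 = -/BEF/- → run B
t=32: L0/L1/L2 = -/BEF/- → run B
t=33: L0/L1/L2 = -/BEF/- → run B
t=34: L0/L1/L2 = -/EF/- → run E
t=35: L0/L1/L2 = -/EF/- → run E
t=36: L0/L1/L2 = -/F/- → run F
t=37: (idle)
t=38: (idle)
t=39: (idle)
t=40: (idle)
t=41: (idle)

context switches = 14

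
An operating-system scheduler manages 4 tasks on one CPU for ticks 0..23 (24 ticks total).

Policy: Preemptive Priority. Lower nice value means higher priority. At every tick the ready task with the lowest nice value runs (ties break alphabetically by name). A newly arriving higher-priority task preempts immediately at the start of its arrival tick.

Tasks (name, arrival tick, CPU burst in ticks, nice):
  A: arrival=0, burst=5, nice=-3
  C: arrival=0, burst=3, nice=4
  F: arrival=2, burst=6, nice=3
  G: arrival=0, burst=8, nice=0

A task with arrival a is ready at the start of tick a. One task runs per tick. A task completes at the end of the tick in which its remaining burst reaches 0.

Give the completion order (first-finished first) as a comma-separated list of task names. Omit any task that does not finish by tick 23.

completion order = A, G, F, C

t=0: ready={A,C,G} → run A
t=1: ready={A,C,G} → run A
t=2: ready={A,C,F,G} → run A
t=3: ready={A,C,F,G} → run A
t=4: ready={A,C,F,G} → run A
t=5: ready={C,F,G} → run G
t=6: ready={C,F,G} → run G
t=7: ready={C,F,G} → run G
t=8: ready={C,F,G} → run G
t=9: ready={C,F,G} → run G
t=10: ready={C,F,G} → run G
t=11: ready={C,F,G} → run G
t=12: ready={C,F,G} → run G
t=13: ready={C,F} → run F
t=14: ready={C,F} → run F
t=15: ready={C,F} → run F
t=16: ready={C,F} → run F
t=17: ready={C,F} → run F
t=18: ready={C,F} → run F
t=19: ready={C} → run C
t=20: ready={C} → run C
t=21: ready={C} → run C
t=22: (idle)
t=23: (idle)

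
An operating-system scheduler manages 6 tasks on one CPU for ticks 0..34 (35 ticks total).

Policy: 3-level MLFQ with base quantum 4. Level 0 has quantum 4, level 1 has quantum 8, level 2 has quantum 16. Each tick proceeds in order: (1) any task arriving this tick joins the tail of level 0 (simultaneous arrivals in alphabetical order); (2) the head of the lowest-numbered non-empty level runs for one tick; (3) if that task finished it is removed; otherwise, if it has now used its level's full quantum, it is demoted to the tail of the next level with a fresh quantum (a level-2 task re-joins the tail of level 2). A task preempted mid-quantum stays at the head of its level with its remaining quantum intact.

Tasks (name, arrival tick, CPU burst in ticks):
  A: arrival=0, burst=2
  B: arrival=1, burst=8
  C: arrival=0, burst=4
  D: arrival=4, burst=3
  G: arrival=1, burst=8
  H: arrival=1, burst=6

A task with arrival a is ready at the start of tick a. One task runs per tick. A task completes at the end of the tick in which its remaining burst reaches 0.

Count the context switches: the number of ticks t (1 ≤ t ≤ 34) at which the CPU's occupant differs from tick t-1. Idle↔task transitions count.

context switches = 9

t=0: L0/L1/L2 = AC/-/- → run A
t=1: L0/L1/L2 = ACBGH/-/- → run A
t=2: L0/L1/L2 = CBGH/-/- → run C
t=3: L0/L1/L2 = CBGH/-/- → run C
t=4: L0/L1/L2 = CBGHD/-/- → run C
t=5: L0/L1/L2 = CBGHD/-/- → run C
t=6: L0/L1/L2 = BGHD/-/- → run B
t=7: L0/L1/L2 = BGHD/-/- → run B
t=8: L0/L1/L2 = BGHD/-/- → run B
t=9: L0/L1/L2 = BGHD/-/- → run B
t=10: L0/L1/L2 = GHD/B/- → run G
t=11: L0/L1/L2 = GHD/B/- → run G
t=12: L0/L1/L2 = GHD/B/- → run G
t=13: L0/L1/L2 = GHD/B/- → run G
t=14: L0/L1/L2 = HD/BG/- → run H
t=15: L0/L1/L2 = HD/BG/- → run H
t=16: L0/L1/L2 = HD/BG/- → run H
t=17: L0/L1/L2 = HD/BG/- → run H
t=18: L0/L1/L2 = D/BGH/- → run D
t=19: L0/L1/L2 = D/BGH/- → run D
t=20: L0/L1/L2 = D/BGH/- → run D
t=21: L0/L1/L2 = -/BGH/- → run B
t=22: L0/L1/L2 = -/BGH/- → run B
t=23: L0/L1/L2 = -/BGH/- → run B
t=24: L0/L1/L2 = -/BGH/- → run B
t=25: L0/L1/L2 = -/GH/- → run G
t=26: L0/L1/L2 = -/GH/- → run G
t=27: L0/L1/L2 = -/GH/- → run G
t=28: L0/L1/L2 = -/GH/- → run G
t=29: L0/L1/L2 = -/H/- → run H
t=30: L0/L1/L2 = -/H/- → run H
t=31: (idle)
t=32: (idle)
t=33: (idle)
t=34: (idle)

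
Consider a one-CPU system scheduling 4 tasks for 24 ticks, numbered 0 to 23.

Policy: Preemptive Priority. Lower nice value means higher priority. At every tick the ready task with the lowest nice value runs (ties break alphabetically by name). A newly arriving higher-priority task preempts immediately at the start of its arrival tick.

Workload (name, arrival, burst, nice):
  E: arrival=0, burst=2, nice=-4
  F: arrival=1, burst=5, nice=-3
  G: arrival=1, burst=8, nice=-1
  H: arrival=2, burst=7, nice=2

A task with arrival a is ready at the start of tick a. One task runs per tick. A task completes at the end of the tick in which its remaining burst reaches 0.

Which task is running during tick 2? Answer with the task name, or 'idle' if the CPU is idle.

running at tick 2 = F

t=0: ready={E} → run E
t=1: ready={E,F,G} → run E
t=2: ready={F,G,H} → run F
t=3: ready={F,G,H} → run F
t=4: ready={F,G,H} → run F
t=5: ready={F,G,H} → run F
t=6: ready={F,G,H} → run F
t=7: ready={G,H} → run G
t=8: ready={G,H} → run G
t=9: ready={G,H} → run G
t=10: ready={G,H} → run G
t=11: ready={G,H} → run G
t=12: ready={G,H} → run G
t=13: ready={G,H} → run G
t=14: ready={G,H} → run G
t=15: ready={H} → run H
t=16: ready={H} → run H
t=17: ready={H} → run H
t=18: ready={H} → run H
t=19: ready={H} → run H
t=20: ready={H} → run H
t=21: ready={H} → run H
t=22: (idle)
t=23: (idle)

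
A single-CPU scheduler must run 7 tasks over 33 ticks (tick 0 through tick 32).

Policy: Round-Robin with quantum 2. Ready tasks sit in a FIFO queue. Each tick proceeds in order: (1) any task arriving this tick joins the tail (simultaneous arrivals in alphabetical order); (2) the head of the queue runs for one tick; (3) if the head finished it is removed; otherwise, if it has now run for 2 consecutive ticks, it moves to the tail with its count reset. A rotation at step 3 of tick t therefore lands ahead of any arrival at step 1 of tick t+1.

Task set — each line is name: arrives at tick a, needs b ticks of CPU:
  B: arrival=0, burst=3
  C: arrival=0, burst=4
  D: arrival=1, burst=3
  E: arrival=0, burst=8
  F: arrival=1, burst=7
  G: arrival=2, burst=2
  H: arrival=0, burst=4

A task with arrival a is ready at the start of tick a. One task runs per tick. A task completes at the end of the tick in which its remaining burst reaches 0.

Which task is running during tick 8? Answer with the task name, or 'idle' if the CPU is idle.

t=0: queue=[B,C,E,H] q_used=0 → run B
t=1: queue=[B,C,E,H,D,F] q_used=1 → run B
t=2: queue=[C,E,H,D,F,B,G] q_used=0 → run C
t=3: queue=[C,E,H,D,F,B,G] q_used=1 → run C
t=4: queue=[E,H,D,F,B,G,C] q_used=0 → run E
t=5: queue=[E,H,D,F,B,G,C] q_used=1 → run E
t=6: queue=[H,D,F,B,G,C,E] q_used=0 → run H
t=7: queue=[H,D,F,B,G,C,E] q_used=1 → run H
t=8: queue=[D,F,B,G,C,E,H] q_used=0 → run D
t=9: queue=[D,F,B,G,C,E,H] q_used=1 → run D
t=10: queue=[F,B,G,C,E,H,D] q_used=0 → run F
t=11: queue=[F,B,G,C,E,H,D] q_used=1 → run F
t=12: queue=[B,G,C,E,H,D,F] q_used=0 → run B
t=13: queue=[G,C,E,H,D,F] q_used=0 → run G
t=14: queue=[G,C,E,H,D,F] q_used=1 → run G
t=15: queue=[C,E,H,D,F] q_used=0 → run C
t=16: queue=[C,E,H,D,F] q_used=1 → run C
t=17: queue=[E,H,D,F] q_used=0 → run E
t=18: queue=[E,H,D,F] q_used=1 → run E
t=19: queue=[H,D,F,E] q_used=0 → run H
t=20: queue=[H,D,F,E] q_used=1 → run H
t=21: queue=[D,F,E] q_used=0 → run D
t=22: queue=[F,E] q_used=0 → run F
t=23: queue=[F,E] q_used=1 → run F
t=24: queue=[E,F] q_used=0 → run E
t=25: queue=[E,F] q_used=1 → run E
t=26: queue=[F,E] q_used=0 → run F
t=27: queue=[F,E] q_used=1 → run F
t=28: queue=[E,F] q_used=0 → run E
t=29: queue=[E,F] q_used=1 → run E
t=30: queue=[F] q_used=0 → run F
t=31: (idle)
t=32: (idle)

running at tick 8 = D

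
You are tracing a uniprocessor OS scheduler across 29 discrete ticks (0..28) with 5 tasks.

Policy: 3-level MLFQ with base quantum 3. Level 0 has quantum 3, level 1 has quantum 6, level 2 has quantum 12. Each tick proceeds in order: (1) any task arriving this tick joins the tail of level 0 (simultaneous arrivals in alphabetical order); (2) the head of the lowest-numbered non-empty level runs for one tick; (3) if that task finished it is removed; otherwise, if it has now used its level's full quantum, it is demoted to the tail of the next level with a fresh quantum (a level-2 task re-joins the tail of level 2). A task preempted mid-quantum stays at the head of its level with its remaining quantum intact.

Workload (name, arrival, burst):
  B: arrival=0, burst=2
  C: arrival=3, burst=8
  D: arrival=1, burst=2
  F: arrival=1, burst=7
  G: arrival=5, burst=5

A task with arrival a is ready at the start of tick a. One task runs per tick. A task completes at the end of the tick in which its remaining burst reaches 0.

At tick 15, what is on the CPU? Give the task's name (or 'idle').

running at tick 15 = F

t=0: L0/L1/L2 = B/-/- → run B
t=1: L0/L1/L2 = BDF/-/- → run B
t=2: L0/L1/L2 = DF/-/- → run D
t=3: L0/L1/L2 = DFC/-/- → run D
t=4: L0/L1/L2 = FC/-/- → run F
t=5: L0/L1/L2 = FCG/-/- → run F
t=6: L0/L1/L2 = FCG/-/- → run F
t=7: L0/L1/L2 = CG/F/- → run C
t=8: L0/L1/L2 = CG/F/- → run C
t=9: L0/L1/L2 = CG/F/- → run C
t=10: L0/L1/L2 = G/FC/- → run G
t=11: L0/L1/L2 = G/FC/- → run G
t=12: L0/L1/L2 = G/FC/- → run G
t=13: L0/L1/L2 = -/FCG/- → run F
t=14: L0/L1/L2 = -/FCG/- → run F
t=15: L0/L1/L2 = -/FCG/- → run F
t=16: L0/L1/L2 = -/FCG/- → run F
t=17: L0/L1/L2 = -/CG/- → run C
t=18: L0/L1/L2 = -/CG/- → run C
t=19: L0/L1/L2 = -/CG/- → run C
t=20: L0/L1/L2 = -/CG/- → run C
t=21: L0/L1/L2 = -/CG/- → run C
t=22: L0/L1/L2 = -/G/- → run G
t=23: L0/L1/L2 = -/G/- → run G
t=24: (idle)
t=25: (idle)
t=26: (idle)
t=27: (idle)
t=28: (idle)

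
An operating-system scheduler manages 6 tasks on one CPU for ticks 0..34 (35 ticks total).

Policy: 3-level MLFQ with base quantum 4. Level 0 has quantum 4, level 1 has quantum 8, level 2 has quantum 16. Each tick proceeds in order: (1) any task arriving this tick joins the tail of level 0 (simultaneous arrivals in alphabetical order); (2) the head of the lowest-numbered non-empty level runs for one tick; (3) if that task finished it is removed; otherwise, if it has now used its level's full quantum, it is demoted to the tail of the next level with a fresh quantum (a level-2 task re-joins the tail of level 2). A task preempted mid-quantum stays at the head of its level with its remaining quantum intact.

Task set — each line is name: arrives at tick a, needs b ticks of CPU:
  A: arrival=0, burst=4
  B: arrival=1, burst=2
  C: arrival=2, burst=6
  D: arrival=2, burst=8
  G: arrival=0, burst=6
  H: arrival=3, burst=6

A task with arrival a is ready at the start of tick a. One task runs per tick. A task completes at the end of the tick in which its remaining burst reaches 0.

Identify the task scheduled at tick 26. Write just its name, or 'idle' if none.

running at tick 26 = D

t=0: L0/L1/L2 = AG/-/- → run A
t=1: L0/L1/L2 = AGB/-/- → run A
t=2: L0/L1/L2 = AGBCD/-/- → run A
t=3: L0/L1/L2 = AGBCDH/-/- → run A
t=4: L0/L1/L2 = GBCDH/-/- → run G
t=5: L0/L1/L2 = GBCDH/-/- → run G
t=6: L0/L1/L2 = GBCDH/-/- → run G
t=7: L0/L1/L2 = GBCDH/-/- → run G
t=8: L0/L1/L2 = BCDH/G/- → run B
t=9: L0/L1/L2 = BCDH/G/- → run B
t=10: L0/L1/L2 = CDH/G/- → run C
t=11: L0/L1/L2 = CDH/G/- → run C
t=12: L0/L1/L2 = CDH/G/- → run C
t=13: L0/L1/L2 = CDH/G/- → run C
t=14: L0/L1/L2 = DH/GC/- → run D
t=15: L0/L1/L2 = DH/GC/- → run D
t=16: L0/L1/L2 = DH/GC/- → run D
t=17: L0/L1/L2 = DH/GC/- → run D
t=18: L0/L1/L2 = H/GCD/- → run H
t=19: L0/L1/L2 = H/GCD/- → run H
t=20: L0/L1/L2 = H/GCD/- → run H
t=21: L0/L1/L2 = H/GCD/- → run H
t=22: L0/L1/L2 = -/GCDH/- → run G
t=23: L0/L1/L2 = -/GCDH/- → run G
t=24: L0/L1/L2 = -/CDH/- → run C
t=25: L0/L1/L2 = -/CDH/- → run C
t=26: L0/L1/L2 = -/DH/- → run D
t=27: L0/L1/L2 = -/DH/- → run D
t=28: L0/L1/L2 = -/DH/- → run D
t=29: L0/L1/L2 = -/DH/- → run D
t=30: L0/L1/L2 = -/H/- → run H
t=31: L0/L1/L2 = -/H/- → run H
t=32: (idle)
t=33: (idle)
t=34: (idle)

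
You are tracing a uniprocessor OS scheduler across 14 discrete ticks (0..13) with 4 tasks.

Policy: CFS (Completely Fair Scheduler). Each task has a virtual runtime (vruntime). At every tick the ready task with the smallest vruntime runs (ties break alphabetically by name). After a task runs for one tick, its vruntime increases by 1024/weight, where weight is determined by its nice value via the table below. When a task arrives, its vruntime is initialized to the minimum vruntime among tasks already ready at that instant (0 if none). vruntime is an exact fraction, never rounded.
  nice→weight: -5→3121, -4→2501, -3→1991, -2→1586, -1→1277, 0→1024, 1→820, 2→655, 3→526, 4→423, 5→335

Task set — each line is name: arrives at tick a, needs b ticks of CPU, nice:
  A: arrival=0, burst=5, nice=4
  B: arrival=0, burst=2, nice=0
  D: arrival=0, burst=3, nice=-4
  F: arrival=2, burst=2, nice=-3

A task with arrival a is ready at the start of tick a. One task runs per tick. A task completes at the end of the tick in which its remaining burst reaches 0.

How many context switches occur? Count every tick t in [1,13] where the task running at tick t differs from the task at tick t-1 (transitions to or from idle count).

t=0: vr[A=0 B=0 D=0] → run A
t=1: vr[A=1024/423 B=0 D=0] → run B
t=2: vr[A=1024/423 B=1 D=0 F=0] → run D
t=3: vr[A=1024/423 B=1 D=1024/2501 F=0] → run F
t=4: vr[A=1024/423 B=1 D=1024/2501 F=1024/1991] → run D
t=5: vr[A=1024/423 B=1 D=2048/2501 F=1024/1991] → run F
t=6: vr[A=1024/423 B=1 D=2048/2501] → run D
t=7: vr[A=1024/423 B=1] → run B
t=8: vr[A=1024/423] → run A
t=9: vr[A=2048/423] → run A
t=10: vr[A=1024/141] → run A
t=11: vr[A=4096/423] → run A
t=12: (idle)
t=13: (idle)

context switches = 9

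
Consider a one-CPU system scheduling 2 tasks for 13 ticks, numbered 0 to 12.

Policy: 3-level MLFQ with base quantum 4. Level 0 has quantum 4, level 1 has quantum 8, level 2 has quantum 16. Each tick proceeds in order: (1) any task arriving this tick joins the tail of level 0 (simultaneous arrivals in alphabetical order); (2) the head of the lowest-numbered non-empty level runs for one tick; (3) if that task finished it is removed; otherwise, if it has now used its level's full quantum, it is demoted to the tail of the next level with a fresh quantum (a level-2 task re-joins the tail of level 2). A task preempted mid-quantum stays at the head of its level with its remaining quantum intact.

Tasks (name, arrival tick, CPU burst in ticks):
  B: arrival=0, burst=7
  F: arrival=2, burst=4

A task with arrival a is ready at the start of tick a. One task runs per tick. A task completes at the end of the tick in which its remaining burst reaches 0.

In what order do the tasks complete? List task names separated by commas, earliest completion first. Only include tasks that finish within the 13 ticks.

completion order = F, B

t=0: L0/L1/L2 = B/-/- → run B
t=1: L0/L1/L2 = B/-/- → run B
t=2: L0/L1/L2 = BF/-/- → run B
t=3: L0/L1/L2 = BF/-/- → run B
t=4: L0/L1/L2 = F/B/- → run F
t=5: L0/L1/L2 = F/B/- → run F
t=6: L0/L1/L2 = F/B/- → run F
t=7: L0/L1/L2 = F/B/- → run F
t=8: L0/L1/L2 = -/B/- → run B
t=9: L0/L1/L2 = -/B/- → run B
t=10: L0/L1/L2 = -/B/- → run B
t=11: (idle)
t=12: (idle)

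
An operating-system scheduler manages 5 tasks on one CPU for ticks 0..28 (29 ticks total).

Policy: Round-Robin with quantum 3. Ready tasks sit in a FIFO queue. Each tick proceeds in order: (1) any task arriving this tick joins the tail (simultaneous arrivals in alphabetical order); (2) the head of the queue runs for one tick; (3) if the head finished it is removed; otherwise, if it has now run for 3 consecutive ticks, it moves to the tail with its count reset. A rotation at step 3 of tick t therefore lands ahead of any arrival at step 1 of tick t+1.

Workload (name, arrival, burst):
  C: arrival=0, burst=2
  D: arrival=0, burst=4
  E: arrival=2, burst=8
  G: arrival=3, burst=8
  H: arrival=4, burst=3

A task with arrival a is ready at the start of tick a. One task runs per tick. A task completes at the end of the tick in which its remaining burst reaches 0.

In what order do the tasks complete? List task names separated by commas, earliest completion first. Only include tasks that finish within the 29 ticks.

completion order = C, H, D, E, G

t=0: queue=[C,D] q_used=0 → run C
t=1: queue=[C,D] q_used=1 → run C
t=2: queue=[D,E] q_used=0 → run D
t=3: queue=[D,E,G] q_used=1 → run D
t=4: queue=[D,E,G,H] q_used=2 → run D
t=5: queue=[E,G,H,D] q_used=0 → run E
t=6: queue=[E,G,H,D] q_used=1 → run E
t=7: queue=[E,G,H,D] q_used=2 → run E
t=8: queue=[G,H,D,E] q_used=0 → run G
t=9: queue=[G,H,D,E] q_used=1 → run G
t=10: queue=[G,H,D,E] q_used=2 → run G
t=11: queue=[H,D,E,G] q_used=0 → run H
t=12: queue=[H,D,E,G] q_used=1 → run H
t=13: queue=[H,D,E,G] q_used=2 → run H
t=14: queue=[D,E,G] q_used=0 → run D
t=15: queue=[E,G] q_used=0 → run E
t=16: queue=[E,G] q_used=1 → run E
t=17: queue=[E,G] q_used=2 → run E
t=18: queue=[G,E] q_used=0 → run G
t=19: queue=[G,E] q_used=1 → run G
t=20: queue=[G,E] q_used=2 → run G
t=21: queue=[E,G] q_used=0 → run E
t=22: queue=[E,G] q_used=1 → run E
t=23: queue=[G] q_used=0 → run G
t=24: queue=[G] q_used=1 → run G
t=25: (idle)
t=26: (idle)
t=27: (idle)
t=28: (idle)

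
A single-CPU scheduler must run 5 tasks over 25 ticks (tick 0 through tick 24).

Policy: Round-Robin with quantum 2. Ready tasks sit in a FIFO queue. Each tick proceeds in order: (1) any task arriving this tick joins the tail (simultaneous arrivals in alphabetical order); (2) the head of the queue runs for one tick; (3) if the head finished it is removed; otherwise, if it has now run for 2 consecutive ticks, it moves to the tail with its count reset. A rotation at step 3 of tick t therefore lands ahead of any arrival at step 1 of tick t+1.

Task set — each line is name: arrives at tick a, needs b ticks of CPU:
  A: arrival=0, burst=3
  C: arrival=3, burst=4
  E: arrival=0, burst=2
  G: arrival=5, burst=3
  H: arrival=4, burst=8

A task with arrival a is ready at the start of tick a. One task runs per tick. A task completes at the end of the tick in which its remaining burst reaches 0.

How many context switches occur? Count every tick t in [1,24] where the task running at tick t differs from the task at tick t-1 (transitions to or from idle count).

t=0: queue=[A,E] q_used=0 → run A
t=1: queue=[A,E] q_used=1 → run A
t=2: queue=[E,A] q_used=0 → run E
t=3: queue=[E,A,C] q_used=1 → run E
t=4: queue=[A,C,H] q_used=0 → run A
t=5: queue=[C,H,G] q_used=0 → run C
t=6: queue=[C,H,G] q_used=1 → run C
t=7: queue=[H,G,C] q_used=0 → run H
t=8: queue=[H,G,C] q_used=1 → run H
t=9: queue=[G,C,H] q_used=0 → run G
t=10: queue=[G,C,H] q_used=1 → run G
t=11: queue=[C,H,G] q_used=0 → run C
t=12: queue=[C,H,G] q_used=1 → run C
t=13: queue=[H,G] q_used=0 → run H
t=14: queue=[H,G] q_used=1 → run H
t=15: queue=[G,H] q_used=0 → run G
t=16: queue=[H] q_used=0 → run H
t=17: queue=[H] q_used=1 → run H
t=18: queue=[H] q_used=0 → run H
t=19: queue=[H] q_used=1 → run H
t=20: (idle)
t=21: (idle)
t=22: (idle)
t=23: (idle)
t=24: (idle)

context switches = 10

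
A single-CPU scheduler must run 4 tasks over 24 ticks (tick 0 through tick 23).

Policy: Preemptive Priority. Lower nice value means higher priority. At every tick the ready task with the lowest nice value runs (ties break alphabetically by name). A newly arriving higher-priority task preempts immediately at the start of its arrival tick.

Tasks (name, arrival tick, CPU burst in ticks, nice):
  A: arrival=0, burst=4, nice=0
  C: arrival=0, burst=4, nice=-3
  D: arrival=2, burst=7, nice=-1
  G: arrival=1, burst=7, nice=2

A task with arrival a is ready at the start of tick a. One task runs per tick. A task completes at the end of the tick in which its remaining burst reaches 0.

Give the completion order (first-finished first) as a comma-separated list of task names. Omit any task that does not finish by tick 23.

t=0: ready={A,C} → run C
t=1: ready={A,C,G} → run C
t=2: ready={A,C,D,G} → run C
t=3: ready={A,C,D,G} → run C
t=4: ready={A,D,G} → run D
t=5: ready={A,D,G} → run D
t=6: ready={A,D,G} → run D
t=7: ready={A,D,G} → run D
t=8: ready={A,D,G} → run D
t=9: ready={A,D,G} → run D
t=10: ready={A,D,G} → run D
t=11: ready={A,G} → run A
t=12: ready={A,G} → run A
t=13: ready={A,G} → run A
t=14: ready={A,G} → run A
t=15: ready={G} → run G
t=16: ready={G} → run G
t=17: ready={G} → run G
t=18: ready={G} → run G
t=19: ready={G} → run G
t=20: ready={G} → run G
t=21: ready={G} → run G
t=22: (idle)
t=23: (idle)

completion order = C, D, A, G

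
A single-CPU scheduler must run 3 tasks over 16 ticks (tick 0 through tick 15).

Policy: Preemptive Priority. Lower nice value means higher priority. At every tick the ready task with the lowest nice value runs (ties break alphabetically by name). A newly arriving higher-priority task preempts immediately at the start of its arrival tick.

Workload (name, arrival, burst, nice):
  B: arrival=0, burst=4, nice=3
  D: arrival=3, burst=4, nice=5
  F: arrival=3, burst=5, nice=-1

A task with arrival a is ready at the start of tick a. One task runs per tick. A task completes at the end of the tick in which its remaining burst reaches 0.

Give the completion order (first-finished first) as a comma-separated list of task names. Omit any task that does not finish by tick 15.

completion order = F, B, D

t=0: ready={B} → run B
t=1: ready={B} → run B
t=2: ready={B} → run B
t=3: ready={B,D,F} → run F
t=4: ready={B,D,F} → run F
t=5: ready={B,D,F} → run F
t=6: ready={B,D,F} → run F
t=7: ready={B,D,F} → run F
t=8: ready={B,D} → run B
t=9: ready={D} → run D
t=10: ready={D} → run D
t=11: ready={D} → run D
t=12: ready={D} → run D
t=13: (idle)
t=14: (idle)
t=15: (idle)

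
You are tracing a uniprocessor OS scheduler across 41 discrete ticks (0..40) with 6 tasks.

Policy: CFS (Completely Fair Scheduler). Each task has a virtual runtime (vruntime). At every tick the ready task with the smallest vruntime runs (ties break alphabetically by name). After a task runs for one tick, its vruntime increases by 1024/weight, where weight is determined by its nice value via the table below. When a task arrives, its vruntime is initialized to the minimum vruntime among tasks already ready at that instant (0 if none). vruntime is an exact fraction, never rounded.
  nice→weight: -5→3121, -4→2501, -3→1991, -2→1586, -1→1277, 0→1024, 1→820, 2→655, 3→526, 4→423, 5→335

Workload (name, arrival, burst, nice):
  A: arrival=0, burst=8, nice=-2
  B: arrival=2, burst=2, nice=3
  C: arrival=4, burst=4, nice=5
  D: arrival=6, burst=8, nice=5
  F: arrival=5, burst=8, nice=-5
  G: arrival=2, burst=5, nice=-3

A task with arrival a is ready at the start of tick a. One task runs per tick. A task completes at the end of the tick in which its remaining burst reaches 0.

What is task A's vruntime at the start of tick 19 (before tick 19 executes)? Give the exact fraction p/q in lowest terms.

t=0: vr[A=0] → run A
t=1: vr[A=512/793] → run A
t=2: vr[A=1024/793 B=1024/793 G=1024/793] → run A
t=3: vr[A=1536/793 B=1024/793 G=1024/793] → run B
t=4: vr[A=1536/793 B=675328/208559 C=1024/793 G=1024/793] → run C
t=5: vr[A=1536/793 B=675328/208559 C=1155072/265655 F=1024/793 G=1024/793] → run F
t=6: vr[A=1536/793 B=675328/208559 C=1155072/265655 D=1024/793 F=4007936/2474953 G=1024/793] → run D
t=7: vr[A=1536/793 B=675328/208559 C=1155072/265655 D=1155072/265655 F=4007936/2474953 G=1024/793] → run G
t=8: vr[A=1536/793 B=675328/208559 C=1155072/265655 D=1155072/265655 F=4007936/2474953 G=2850816/1578863] → run F
t=9: vr[A=1536/793 B=675328/208559 C=1155072/265655 D=1155072/265655 F=4819968/2474953 G=2850816/1578863] → run G
t=10: vr[A=1536/793 B=675328/208559 C=1155072/265655 D=1155072/265655 F=4819968/2474953 G=3662848/1578863] → run A
t=11: vr[A=2048/793 B=675328/208559 C=1155072/265655 D=1155072/265655 F=4819968/2474953 G=3662848/1578863] → run F
t=12: vr[A=2048/793 B=675328/208559 C=1155072/265655 D=1155072/265655 F=5632000/2474953 G=3662848/1578863] → run F
t=13: vr[A=2048/793 B=675328/208559 C=1155072/265655 D=1155072/265655 F=6444032/2474953 G=3662848/1578863] → run G
t=14: vr[A=2048/793 B=675328/208559 C=1155072/265655 D=1155072/265655 F=6444032/2474953 G=4474880/1578863] → run A
t=15: vr[A=2560/793 B=675328/208559 C=1155072/265655 D=1155072/265655 F=6444032/2474953 G=4474880/1578863] → run F
t=16: vr[A=2560/793 B=675328/208559 C=1155072/265655 D=1155072/265655 F=7256064/2474953 G=4474880/1578863] → run G
t=17: vr[A=2560/793 B=675328/208559 C=1155072/265655 D=1155072/265655 F=7256064/2474953 G=5286912/1578863] → run F
t=18: vr[A=2560/793 B=675328/208559 C=1155072/265655 D=1155072/265655 F=8068096/2474953 G=5286912/1578863] → run A
t=19: vr[A=3072/793 B=675328/208559 C=1155072/265655 D=1155072/265655 F=8068096/2474953 G=5286912/1578863] → run B
t=20: vr[A=3072/793 C=1155072/265655 D=1155072/265655 F=8068096/2474953 G=5286912/1578863] → run F
t=21: vr[A=3072/793 C=1155072/265655 D=1155072/265655 F=8880128/2474953 G=5286912/1578863] → run G
t=22: vr[A=3072/793 C=1155072/265655 D=1155072/265655 F=8880128/2474953] → run F
t=23: vr[A=3072/793 C=1155072/265655 D=1155072/265655] → run A
t=24: vr[A=3584/793 C=1155072/265655 D=1155072/265655] → run C
t=25: vr[A=3584/793 C=1967104/265655 D=1155072/265655] → run D
t=26: vr[A=3584/793 C=1967104/265655 D=1967104/265655] → run A
t=27: vr[C=1967104/265655 D=1967104/265655] → run C
t=28: vr[C=2779136/265655 D=1967104/265655] → run D
t=29: vr[C=2779136/265655 D=2779136/265655] → run C
t=30: vr[D=2779136/265655] → run D
t=31: vr[D=3591168/265655] → run D
t=32: vr[D=880640/53131] → run D
t=33: vr[D=5215232/265655] → run D
t=34: vr[D=6027264/265655] → run D
t=35: (idle)
t=36: (idle)
t=37: (idle)
t=38: (idle)
t=39: (idle)
t=40: (idle)

vruntime(A, start of tick 19) = 3072/793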